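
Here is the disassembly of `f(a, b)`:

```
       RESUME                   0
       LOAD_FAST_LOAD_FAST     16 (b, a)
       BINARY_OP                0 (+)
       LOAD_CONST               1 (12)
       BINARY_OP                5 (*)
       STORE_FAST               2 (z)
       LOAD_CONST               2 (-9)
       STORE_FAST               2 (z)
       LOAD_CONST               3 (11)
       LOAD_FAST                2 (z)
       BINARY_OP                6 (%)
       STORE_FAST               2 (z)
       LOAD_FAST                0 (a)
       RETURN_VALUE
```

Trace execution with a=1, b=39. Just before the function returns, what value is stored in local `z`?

LOAD_FAST_LOAD_FAST b,a → push 39,1. Stack: [39, 1]
BINARY_OP + → 39 + 1 = 40. Stack: [40]
LOAD_CONST → push 12. Stack: [40, 12]
BINARY_OP * → 40 * 12 = 480. Stack: [480]
STORE_FAST z → z=480. Stack: []
LOAD_CONST → push -9. Stack: [-9]
STORE_FAST z → z=-9. Stack: []
LOAD_CONST → push 11. Stack: [11]
LOAD_FAST z → push -9. Stack: [11, -9]
BINARY_OP % → 11 % -9 = -7. Stack: [-7]
STORE_FAST z → z=-7. Stack: []
LOAD_FAST a → push 1. Stack: [1]
RETURN_VALUE → return 1.

-7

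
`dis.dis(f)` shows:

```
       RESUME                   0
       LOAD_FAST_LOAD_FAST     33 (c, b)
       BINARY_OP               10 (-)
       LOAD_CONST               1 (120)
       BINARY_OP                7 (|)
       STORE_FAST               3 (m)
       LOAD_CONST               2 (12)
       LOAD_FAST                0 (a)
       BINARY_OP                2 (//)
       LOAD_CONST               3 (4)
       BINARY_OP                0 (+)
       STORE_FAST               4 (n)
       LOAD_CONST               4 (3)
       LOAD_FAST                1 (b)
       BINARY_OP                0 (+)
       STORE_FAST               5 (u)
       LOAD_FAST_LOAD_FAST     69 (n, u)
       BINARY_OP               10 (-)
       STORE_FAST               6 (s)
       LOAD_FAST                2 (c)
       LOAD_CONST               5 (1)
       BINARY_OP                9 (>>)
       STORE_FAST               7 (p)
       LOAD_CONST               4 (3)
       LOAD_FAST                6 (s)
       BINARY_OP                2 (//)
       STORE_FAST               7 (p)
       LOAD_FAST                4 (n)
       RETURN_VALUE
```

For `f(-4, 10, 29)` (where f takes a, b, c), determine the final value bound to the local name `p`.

LOAD_FAST_LOAD_FAST c,b → push 29,10. Stack: [29, 10]
BINARY_OP - → 29 - 10 = 19. Stack: [19]
LOAD_CONST → push 120. Stack: [19, 120]
BINARY_OP | → 19 | 120 = 123. Stack: [123]
STORE_FAST m → m=123. Stack: []
LOAD_CONST → push 12. Stack: [12]
LOAD_FAST a → push -4. Stack: [12, -4]
BINARY_OP // → 12 // -4 = -3. Stack: [-3]
LOAD_CONST → push 4. Stack: [-3, 4]
BINARY_OP + → -3 + 4 = 1. Stack: [1]
STORE_FAST n → n=1. Stack: []
LOAD_CONST → push 3. Stack: [3]
LOAD_FAST b → push 10. Stack: [3, 10]
BINARY_OP + → 3 + 10 = 13. Stack: [13]
STORE_FAST u → u=13. Stack: []
LOAD_FAST_LOAD_FAST n,u → push 1,13. Stack: [1, 13]
BINARY_OP - → 1 - 13 = -12. Stack: [-12]
STORE_FAST s → s=-12. Stack: []
LOAD_FAST c → push 29. Stack: [29]
LOAD_CONST → push 1. Stack: [29, 1]
BINARY_OP >> → 29 >> 1 = 14. Stack: [14]
STORE_FAST p → p=14. Stack: []
LOAD_CONST → push 3. Stack: [3]
LOAD_FAST s → push -12. Stack: [3, -12]
BINARY_OP // → 3 // -12 = -1. Stack: [-1]
STORE_FAST p → p=-1. Stack: []
LOAD_FAST n → push 1. Stack: [1]
RETURN_VALUE → return 1.

-1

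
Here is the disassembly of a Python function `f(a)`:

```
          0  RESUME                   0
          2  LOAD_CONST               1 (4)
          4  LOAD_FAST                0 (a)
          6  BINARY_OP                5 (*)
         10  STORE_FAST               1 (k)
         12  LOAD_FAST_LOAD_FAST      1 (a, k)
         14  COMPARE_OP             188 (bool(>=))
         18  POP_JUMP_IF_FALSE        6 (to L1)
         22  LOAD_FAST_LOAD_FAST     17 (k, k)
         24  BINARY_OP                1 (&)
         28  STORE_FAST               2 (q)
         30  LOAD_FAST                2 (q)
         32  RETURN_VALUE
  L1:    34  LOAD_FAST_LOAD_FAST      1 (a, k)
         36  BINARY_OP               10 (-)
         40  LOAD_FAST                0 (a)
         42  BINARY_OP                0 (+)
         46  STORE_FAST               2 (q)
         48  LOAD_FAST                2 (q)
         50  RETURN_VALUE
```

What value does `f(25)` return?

LOAD_CONST → push 4. Stack: [4]
LOAD_FAST a → push 25. Stack: [4, 25]
BINARY_OP * → 4 * 25 = 100. Stack: [100]
STORE_FAST k → k=100. Stack: []
LOAD_FAST_LOAD_FAST a,k → push 25,100. Stack: [25, 100]
COMPARE_OP bool(>=) → 25 vs 100 = False. Stack: [False]
POP_JUMP_IF_FALSE → pop False; jump. Stack: []
LOAD_FAST_LOAD_FAST a,k → push 25,100. Stack: [25, 100]
BINARY_OP - → 25 - 100 = -75. Stack: [-75]
LOAD_FAST a → push 25. Stack: [-75, 25]
BINARY_OP + → -75 + 25 = -50. Stack: [-50]
STORE_FAST q → q=-50. Stack: []
LOAD_FAST q → push -50. Stack: [-50]
RETURN_VALUE → return -50.

-50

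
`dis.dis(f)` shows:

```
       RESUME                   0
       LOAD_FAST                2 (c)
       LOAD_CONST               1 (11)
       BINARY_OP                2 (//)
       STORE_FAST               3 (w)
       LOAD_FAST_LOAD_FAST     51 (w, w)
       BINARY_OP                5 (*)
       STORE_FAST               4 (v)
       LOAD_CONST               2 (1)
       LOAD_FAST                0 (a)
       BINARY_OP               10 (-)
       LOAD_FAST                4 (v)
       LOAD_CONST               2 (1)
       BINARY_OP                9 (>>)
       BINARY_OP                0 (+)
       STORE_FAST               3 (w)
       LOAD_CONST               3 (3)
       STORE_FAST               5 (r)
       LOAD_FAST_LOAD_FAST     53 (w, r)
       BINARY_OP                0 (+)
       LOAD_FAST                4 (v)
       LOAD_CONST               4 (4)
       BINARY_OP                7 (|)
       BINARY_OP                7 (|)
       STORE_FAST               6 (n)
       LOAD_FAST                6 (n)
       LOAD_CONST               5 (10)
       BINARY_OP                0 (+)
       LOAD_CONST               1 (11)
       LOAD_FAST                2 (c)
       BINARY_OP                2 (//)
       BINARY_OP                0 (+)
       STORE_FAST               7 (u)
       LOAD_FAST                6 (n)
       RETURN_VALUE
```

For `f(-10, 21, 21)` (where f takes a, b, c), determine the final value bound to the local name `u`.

LOAD_FAST c → push 21. Stack: [21]
LOAD_CONST → push 11. Stack: [21, 11]
BINARY_OP // → 21 // 11 = 1. Stack: [1]
STORE_FAST w → w=1. Stack: []
LOAD_FAST_LOAD_FAST w,w → push 1,1. Stack: [1, 1]
BINARY_OP * → 1 * 1 = 1. Stack: [1]
STORE_FAST v → v=1. Stack: []
LOAD_CONST → push 1. Stack: [1]
LOAD_FAST a → push -10. Stack: [1, -10]
BINARY_OP - → 1 - -10 = 11. Stack: [11]
LOAD_FAST v → push 1. Stack: [11, 1]
LOAD_CONST → push 1. Stack: [11, 1, 1]
BINARY_OP >> → 1 >> 1 = 0. Stack: [11, 0]
BINARY_OP + → 11 + 0 = 11. Stack: [11]
STORE_FAST w → w=11. Stack: []
LOAD_CONST → push 3. Stack: [3]
STORE_FAST r → r=3. Stack: []
LOAD_FAST_LOAD_FAST w,r → push 11,3. Stack: [11, 3]
BINARY_OP + → 11 + 3 = 14. Stack: [14]
LOAD_FAST v → push 1. Stack: [14, 1]
LOAD_CONST → push 4. Stack: [14, 1, 4]
BINARY_OP | → 1 | 4 = 5. Stack: [14, 5]
BINARY_OP | → 14 | 5 = 15. Stack: [15]
STORE_FAST n → n=15. Stack: []
LOAD_FAST n → push 15. Stack: [15]
LOAD_CONST → push 10. Stack: [15, 10]
BINARY_OP + → 15 + 10 = 25. Stack: [25]
LOAD_CONST → push 11. Stack: [25, 11]
LOAD_FAST c → push 21. Stack: [25, 11, 21]
BINARY_OP // → 11 // 21 = 0. Stack: [25, 0]
BINARY_OP + → 25 + 0 = 25. Stack: [25]
STORE_FAST u → u=25. Stack: []
LOAD_FAST n → push 15. Stack: [15]
RETURN_VALUE → return 15.

25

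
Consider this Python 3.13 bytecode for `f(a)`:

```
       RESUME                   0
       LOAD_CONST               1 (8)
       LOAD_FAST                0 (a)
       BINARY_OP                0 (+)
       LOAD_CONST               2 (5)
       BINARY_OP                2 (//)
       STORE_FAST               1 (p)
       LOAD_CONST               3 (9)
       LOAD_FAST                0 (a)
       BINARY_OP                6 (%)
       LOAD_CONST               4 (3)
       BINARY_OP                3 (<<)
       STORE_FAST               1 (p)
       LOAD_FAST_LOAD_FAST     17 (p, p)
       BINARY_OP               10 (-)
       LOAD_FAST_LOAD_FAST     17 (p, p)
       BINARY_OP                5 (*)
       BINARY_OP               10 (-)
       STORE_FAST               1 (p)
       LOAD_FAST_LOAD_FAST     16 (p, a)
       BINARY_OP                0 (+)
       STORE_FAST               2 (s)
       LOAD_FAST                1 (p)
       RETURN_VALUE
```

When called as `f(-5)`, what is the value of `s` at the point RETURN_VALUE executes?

LOAD_CONST → push 8. Stack: [8]
LOAD_FAST a → push -5. Stack: [8, -5]
BINARY_OP + → 8 + -5 = 3. Stack: [3]
LOAD_CONST → push 5. Stack: [3, 5]
BINARY_OP // → 3 // 5 = 0. Stack: [0]
STORE_FAST p → p=0. Stack: []
LOAD_CONST → push 9. Stack: [9]
LOAD_FAST a → push -5. Stack: [9, -5]
BINARY_OP % → 9 % -5 = -1. Stack: [-1]
LOAD_CONST → push 3. Stack: [-1, 3]
BINARY_OP << → -1 << 3 = -8. Stack: [-8]
STORE_FAST p → p=-8. Stack: []
LOAD_FAST_LOAD_FAST p,p → push -8,-8. Stack: [-8, -8]
BINARY_OP - → -8 - -8 = 0. Stack: [0]
LOAD_FAST_LOAD_FAST p,p → push -8,-8. Stack: [0, -8, -8]
BINARY_OP * → -8 * -8 = 64. Stack: [0, 64]
BINARY_OP - → 0 - 64 = -64. Stack: [-64]
STORE_FAST p → p=-64. Stack: []
LOAD_FAST_LOAD_FAST p,a → push -64,-5. Stack: [-64, -5]
BINARY_OP + → -64 + -5 = -69. Stack: [-69]
STORE_FAST s → s=-69. Stack: []
LOAD_FAST p → push -64. Stack: [-64]
RETURN_VALUE → return -64.

-69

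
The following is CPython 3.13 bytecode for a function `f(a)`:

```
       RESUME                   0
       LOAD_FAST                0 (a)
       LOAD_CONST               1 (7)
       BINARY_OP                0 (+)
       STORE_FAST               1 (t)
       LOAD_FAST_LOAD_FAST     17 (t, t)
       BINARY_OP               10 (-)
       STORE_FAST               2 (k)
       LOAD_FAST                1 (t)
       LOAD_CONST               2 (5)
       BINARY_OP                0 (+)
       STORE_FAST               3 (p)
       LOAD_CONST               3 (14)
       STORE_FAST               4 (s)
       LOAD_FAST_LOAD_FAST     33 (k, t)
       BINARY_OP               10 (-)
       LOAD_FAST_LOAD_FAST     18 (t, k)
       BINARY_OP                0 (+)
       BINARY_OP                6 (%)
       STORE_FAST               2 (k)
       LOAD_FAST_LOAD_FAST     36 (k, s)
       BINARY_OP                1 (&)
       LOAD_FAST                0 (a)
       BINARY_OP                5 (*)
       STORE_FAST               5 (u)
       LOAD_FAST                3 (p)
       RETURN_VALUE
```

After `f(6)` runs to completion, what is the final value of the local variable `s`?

14

LOAD_FAST a → push 6. Stack: [6]
LOAD_CONST → push 7. Stack: [6, 7]
BINARY_OP + → 6 + 7 = 13. Stack: [13]
STORE_FAST t → t=13. Stack: []
LOAD_FAST_LOAD_FAST t,t → push 13,13. Stack: [13, 13]
BINARY_OP - → 13 - 13 = 0. Stack: [0]
STORE_FAST k → k=0. Stack: []
LOAD_FAST t → push 13. Stack: [13]
LOAD_CONST → push 5. Stack: [13, 5]
BINARY_OP + → 13 + 5 = 18. Stack: [18]
STORE_FAST p → p=18. Stack: []
LOAD_CONST → push 14. Stack: [14]
STORE_FAST s → s=14. Stack: []
LOAD_FAST_LOAD_FAST k,t → push 0,13. Stack: [0, 13]
BINARY_OP - → 0 - 13 = -13. Stack: [-13]
LOAD_FAST_LOAD_FAST t,k → push 13,0. Stack: [-13, 13, 0]
BINARY_OP + → 13 + 0 = 13. Stack: [-13, 13]
BINARY_OP % → -13 % 13 = 0. Stack: [0]
STORE_FAST k → k=0. Stack: []
LOAD_FAST_LOAD_FAST k,s → push 0,14. Stack: [0, 14]
BINARY_OP & → 0 & 14 = 0. Stack: [0]
LOAD_FAST a → push 6. Stack: [0, 6]
BINARY_OP * → 0 * 6 = 0. Stack: [0]
STORE_FAST u → u=0. Stack: []
LOAD_FAST p → push 18. Stack: [18]
RETURN_VALUE → return 18.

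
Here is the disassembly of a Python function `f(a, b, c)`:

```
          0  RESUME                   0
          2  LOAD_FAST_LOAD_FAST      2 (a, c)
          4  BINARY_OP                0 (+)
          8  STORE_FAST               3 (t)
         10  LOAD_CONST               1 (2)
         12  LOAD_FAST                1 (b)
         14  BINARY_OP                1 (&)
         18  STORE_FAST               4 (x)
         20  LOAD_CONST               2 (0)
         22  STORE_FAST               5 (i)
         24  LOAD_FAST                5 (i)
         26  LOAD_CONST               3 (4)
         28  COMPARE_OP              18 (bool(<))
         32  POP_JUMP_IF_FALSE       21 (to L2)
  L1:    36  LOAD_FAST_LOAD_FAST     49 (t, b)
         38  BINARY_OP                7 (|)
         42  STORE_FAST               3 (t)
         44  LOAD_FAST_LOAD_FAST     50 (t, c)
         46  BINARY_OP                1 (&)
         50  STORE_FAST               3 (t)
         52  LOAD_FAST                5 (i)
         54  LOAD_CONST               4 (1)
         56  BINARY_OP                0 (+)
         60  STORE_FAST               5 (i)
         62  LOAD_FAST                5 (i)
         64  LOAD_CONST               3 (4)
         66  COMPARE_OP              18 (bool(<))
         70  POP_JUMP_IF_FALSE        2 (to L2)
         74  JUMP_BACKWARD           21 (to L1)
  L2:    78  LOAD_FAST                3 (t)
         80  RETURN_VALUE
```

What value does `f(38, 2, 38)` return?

6

LOAD_FAST_LOAD_FAST a,c → push 38,38
BINARY_OP + → 38 + 38 = 76
STORE_FAST t → t=76
LOAD_CONST → push 2
LOAD_FAST b → push 2
BINARY_OP & → 2 & 2 = 2
STORE_FAST x → x=2
LOAD_CONST → push 0
STORE_FAST i → i=0
LOAD_FAST i → push 0
LOAD_CONST → push 4
COMPARE_OP bool(<) → 0 vs 4 = True
POP_JUMP_IF_FALSE → pop True; no jump
LOAD_FAST_LOAD_FAST t,b → push 76,2
BINARY_OP | → 76 | 2 = 78
STORE_FAST t → t=78
LOAD_FAST_LOAD_FAST t,c → push 78,38
BINARY_OP & → 78 & 38 = 6
STORE_FAST t → t=6
LOAD_FAST i → push 0
LOAD_CONST → push 1
BINARY_OP + → 0 + 1 = 1
STORE_FAST i → i=1
LOAD_FAST i → push 1
LOAD_CONST → push 4
COMPARE_OP bool(<) → 1 vs 4 = True
POP_JUMP_IF_FALSE → pop True; no jump
LOAD_FAST_LOAD_FAST t,b → push 6,2
BINARY_OP | → 6 | 2 = 6
STORE_FAST t → t=6
LOAD_FAST_LOAD_FAST t,c → push 6,38
BINARY_OP & → 6 & 38 = 6
STORE_FAST t → t=6
LOAD_FAST i → push 1
LOAD_CONST → push 1
BINARY_OP + → 1 + 1 = 2
STORE_FAST i → i=2
LOAD_FAST i → push 2
LOAD_CONST → push 4
COMPARE_OP bool(<) → 2 vs 4 = True
POP_JUMP_IF_FALSE → pop True; no jump
LOAD_FAST_LOAD_FAST t,b → push 6,2
BINARY_OP | → 6 | 2 = 6
STORE_FAST t → t=6
LOAD_FAST_LOAD_FAST t,c → push 6,38
BINARY_OP & → 6 & 38 = 6
STORE_FAST t → t=6
LOAD_FAST i → push 2
LOAD_CONST → push 1
BINARY_OP + → 2 + 1 = 3
STORE_FAST i → i=3
LOAD_FAST i → push 3
LOAD_CONST → push 4
COMPARE_OP bool(<) → 3 vs 4 = True
POP_JUMP_IF_FALSE → pop True; no jump
LOAD_FAST_LOAD_FAST t,b → push 6,2
BINARY_OP | → 6 | 2 = 6
STORE_FAST t → t=6
LOAD_FAST_LOAD_FAST t,c → push 6,38
BINARY_OP & → 6 & 38 = 6
STORE_FAST t → t=6
LOAD_FAST i → push 3
LOAD_CONST → push 1
BINARY_OP + → 3 + 1 = 4
STORE_FAST i → i=4
LOAD_FAST i → push 4
LOAD_CONST → push 4
COMPARE_OP bool(<) → 4 vs 4 = False
POP_JUMP_IF_FALSE → pop False; jump
LOAD_FAST t → push 6
RETURN_VALUE → return 6.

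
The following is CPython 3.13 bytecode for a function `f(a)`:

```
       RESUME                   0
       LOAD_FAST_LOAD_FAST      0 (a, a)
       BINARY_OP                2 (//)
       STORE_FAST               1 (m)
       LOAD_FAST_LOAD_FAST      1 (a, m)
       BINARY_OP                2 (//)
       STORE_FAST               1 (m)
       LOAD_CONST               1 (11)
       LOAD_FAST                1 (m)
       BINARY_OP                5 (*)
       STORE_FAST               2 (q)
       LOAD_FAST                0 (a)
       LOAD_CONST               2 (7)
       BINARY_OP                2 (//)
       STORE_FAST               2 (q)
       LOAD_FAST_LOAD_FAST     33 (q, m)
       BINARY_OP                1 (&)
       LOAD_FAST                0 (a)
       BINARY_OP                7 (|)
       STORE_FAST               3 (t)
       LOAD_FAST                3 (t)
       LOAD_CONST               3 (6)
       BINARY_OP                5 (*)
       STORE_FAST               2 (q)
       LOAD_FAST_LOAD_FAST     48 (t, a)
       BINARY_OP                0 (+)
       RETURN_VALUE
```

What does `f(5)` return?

LOAD_FAST_LOAD_FAST a,a → push 5,5. Stack: [5, 5]
BINARY_OP // → 5 // 5 = 1. Stack: [1]
STORE_FAST m → m=1. Stack: []
LOAD_FAST_LOAD_FAST a,m → push 5,1. Stack: [5, 1]
BINARY_OP // → 5 // 1 = 5. Stack: [5]
STORE_FAST m → m=5. Stack: []
LOAD_CONST → push 11. Stack: [11]
LOAD_FAST m → push 5. Stack: [11, 5]
BINARY_OP * → 11 * 5 = 55. Stack: [55]
STORE_FAST q → q=55. Stack: []
LOAD_FAST a → push 5. Stack: [5]
LOAD_CONST → push 7. Stack: [5, 7]
BINARY_OP // → 5 // 7 = 0. Stack: [0]
STORE_FAST q → q=0. Stack: []
LOAD_FAST_LOAD_FAST q,m → push 0,5. Stack: [0, 5]
BINARY_OP & → 0 & 5 = 0. Stack: [0]
LOAD_FAST a → push 5. Stack: [0, 5]
BINARY_OP | → 0 | 5 = 5. Stack: [5]
STORE_FAST t → t=5. Stack: []
LOAD_FAST t → push 5. Stack: [5]
LOAD_CONST → push 6. Stack: [5, 6]
BINARY_OP * → 5 * 6 = 30. Stack: [30]
STORE_FAST q → q=30. Stack: []
LOAD_FAST_LOAD_FAST t,a → push 5,5. Stack: [5, 5]
BINARY_OP + → 5 + 5 = 10. Stack: [10]
RETURN_VALUE → return 10.

10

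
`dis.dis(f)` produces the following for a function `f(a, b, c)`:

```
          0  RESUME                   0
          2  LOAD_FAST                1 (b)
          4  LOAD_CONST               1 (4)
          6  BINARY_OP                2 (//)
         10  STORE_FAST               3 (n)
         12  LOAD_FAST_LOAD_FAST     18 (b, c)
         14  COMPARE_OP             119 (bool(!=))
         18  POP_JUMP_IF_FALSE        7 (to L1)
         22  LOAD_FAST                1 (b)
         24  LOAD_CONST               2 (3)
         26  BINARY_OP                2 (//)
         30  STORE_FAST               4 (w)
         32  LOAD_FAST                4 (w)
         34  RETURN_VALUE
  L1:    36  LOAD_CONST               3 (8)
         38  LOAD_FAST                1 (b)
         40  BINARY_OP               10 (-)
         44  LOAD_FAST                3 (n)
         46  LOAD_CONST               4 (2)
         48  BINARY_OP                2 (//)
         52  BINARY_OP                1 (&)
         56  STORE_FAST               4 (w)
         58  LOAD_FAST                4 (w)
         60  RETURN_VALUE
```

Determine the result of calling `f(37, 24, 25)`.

8

LOAD_FAST b → push 24. Stack: [24]
LOAD_CONST → push 4. Stack: [24, 4]
BINARY_OP // → 24 // 4 = 6. Stack: [6]
STORE_FAST n → n=6. Stack: []
LOAD_FAST_LOAD_FAST b,c → push 24,25. Stack: [24, 25]
COMPARE_OP bool(!=) → 24 vs 25 = True. Stack: [True]
POP_JUMP_IF_FALSE → pop True; no jump. Stack: []
LOAD_FAST b → push 24. Stack: [24]
LOAD_CONST → push 3. Stack: [24, 3]
BINARY_OP // → 24 // 3 = 8. Stack: [8]
STORE_FAST w → w=8. Stack: []
LOAD_FAST w → push 8. Stack: [8]
RETURN_VALUE → return 8.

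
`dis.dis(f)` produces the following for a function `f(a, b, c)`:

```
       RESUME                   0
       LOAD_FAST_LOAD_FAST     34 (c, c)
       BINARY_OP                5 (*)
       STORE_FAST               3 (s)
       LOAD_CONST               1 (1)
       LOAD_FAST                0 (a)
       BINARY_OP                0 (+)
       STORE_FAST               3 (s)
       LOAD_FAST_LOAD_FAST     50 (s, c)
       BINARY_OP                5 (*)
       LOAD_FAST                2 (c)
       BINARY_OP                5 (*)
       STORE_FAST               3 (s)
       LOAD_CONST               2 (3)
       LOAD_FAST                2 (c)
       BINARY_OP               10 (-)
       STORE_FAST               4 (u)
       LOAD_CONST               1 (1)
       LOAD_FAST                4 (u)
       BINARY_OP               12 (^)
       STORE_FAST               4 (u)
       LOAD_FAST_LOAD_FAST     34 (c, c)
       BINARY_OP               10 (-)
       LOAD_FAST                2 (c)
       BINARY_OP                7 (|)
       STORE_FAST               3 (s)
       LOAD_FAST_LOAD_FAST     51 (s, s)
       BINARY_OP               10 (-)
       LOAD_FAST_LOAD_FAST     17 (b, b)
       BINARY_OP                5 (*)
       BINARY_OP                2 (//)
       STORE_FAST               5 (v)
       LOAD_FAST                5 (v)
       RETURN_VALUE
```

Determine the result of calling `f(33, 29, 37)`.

LOAD_FAST_LOAD_FAST c,c → push 37,37. Stack: [37, 37]
BINARY_OP * → 37 * 37 = 1369. Stack: [1369]
STORE_FAST s → s=1369. Stack: []
LOAD_CONST → push 1. Stack: [1]
LOAD_FAST a → push 33. Stack: [1, 33]
BINARY_OP + → 1 + 33 = 34. Stack: [34]
STORE_FAST s → s=34. Stack: []
LOAD_FAST_LOAD_FAST s,c → push 34,37. Stack: [34, 37]
BINARY_OP * → 34 * 37 = 1258. Stack: [1258]
LOAD_FAST c → push 37. Stack: [1258, 37]
BINARY_OP * → 1258 * 37 = 46546. Stack: [46546]
STORE_FAST s → s=46546. Stack: []
LOAD_CONST → push 3. Stack: [3]
LOAD_FAST c → push 37. Stack: [3, 37]
BINARY_OP - → 3 - 37 = -34. Stack: [-34]
STORE_FAST u → u=-34. Stack: []
LOAD_CONST → push 1. Stack: [1]
LOAD_FAST u → push -34. Stack: [1, -34]
BINARY_OP ^ → 1 ^ -34 = -33. Stack: [-33]
STORE_FAST u → u=-33. Stack: []
LOAD_FAST_LOAD_FAST c,c → push 37,37. Stack: [37, 37]
BINARY_OP - → 37 - 37 = 0. Stack: [0]
LOAD_FAST c → push 37. Stack: [0, 37]
BINARY_OP | → 0 | 37 = 37. Stack: [37]
STORE_FAST s → s=37. Stack: []
LOAD_FAST_LOAD_FAST s,s → push 37,37. Stack: [37, 37]
BINARY_OP - → 37 - 37 = 0. Stack: [0]
LOAD_FAST_LOAD_FAST b,b → push 29,29. Stack: [0, 29, 29]
BINARY_OP * → 29 * 29 = 841. Stack: [0, 841]
BINARY_OP // → 0 // 841 = 0. Stack: [0]
STORE_FAST v → v=0. Stack: []
LOAD_FAST v → push 0. Stack: [0]
RETURN_VALUE → return 0.

0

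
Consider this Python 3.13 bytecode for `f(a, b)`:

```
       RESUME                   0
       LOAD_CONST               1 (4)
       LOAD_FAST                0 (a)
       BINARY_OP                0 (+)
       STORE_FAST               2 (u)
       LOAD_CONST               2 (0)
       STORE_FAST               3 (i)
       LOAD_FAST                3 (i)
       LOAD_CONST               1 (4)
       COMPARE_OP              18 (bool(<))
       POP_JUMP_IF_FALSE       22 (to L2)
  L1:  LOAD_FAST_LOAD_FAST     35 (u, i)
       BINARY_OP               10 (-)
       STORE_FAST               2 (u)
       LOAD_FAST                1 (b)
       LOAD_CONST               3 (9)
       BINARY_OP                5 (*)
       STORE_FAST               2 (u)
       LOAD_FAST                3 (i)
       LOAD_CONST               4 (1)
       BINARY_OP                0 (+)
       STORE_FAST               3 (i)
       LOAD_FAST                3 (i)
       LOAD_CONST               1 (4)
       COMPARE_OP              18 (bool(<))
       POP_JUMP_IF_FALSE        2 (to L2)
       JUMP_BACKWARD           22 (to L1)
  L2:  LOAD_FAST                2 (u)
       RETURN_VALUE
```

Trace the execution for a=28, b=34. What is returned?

306

LOAD_CONST → push 4
LOAD_FAST a → push 28
BINARY_OP + → 4 + 28 = 32
STORE_FAST u → u=32
LOAD_CONST → push 0
STORE_FAST i → i=0
LOAD_FAST i → push 0
LOAD_CONST → push 4
COMPARE_OP bool(<) → 0 vs 4 = True
POP_JUMP_IF_FALSE → pop True; no jump
LOAD_FAST_LOAD_FAST u,i → push 32,0
BINARY_OP - → 32 - 0 = 32
STORE_FAST u → u=32
LOAD_FAST b → push 34
LOAD_CONST → push 9
BINARY_OP * → 34 * 9 = 306
STORE_FAST u → u=306
LOAD_FAST i → push 0
LOAD_CONST → push 1
BINARY_OP + → 0 + 1 = 1
STORE_FAST i → i=1
LOAD_FAST i → push 1
LOAD_CONST → push 4
COMPARE_OP bool(<) → 1 vs 4 = True
POP_JUMP_IF_FALSE → pop True; no jump
LOAD_FAST_LOAD_FAST u,i → push 306,1
BINARY_OP - → 306 - 1 = 305
STORE_FAST u → u=305
LOAD_FAST b → push 34
LOAD_CONST → push 9
BINARY_OP * → 34 * 9 = 306
STORE_FAST u → u=306
LOAD_FAST i → push 1
LOAD_CONST → push 1
BINARY_OP + → 1 + 1 = 2
STORE_FAST i → i=2
LOAD_FAST i → push 2
LOAD_CONST → push 4
COMPARE_OP bool(<) → 2 vs 4 = True
POP_JUMP_IF_FALSE → pop True; no jump
LOAD_FAST_LOAD_FAST u,i → push 306,2
BINARY_OP - → 306 - 2 = 304
STORE_FAST u → u=304
LOAD_FAST b → push 34
LOAD_CONST → push 9
BINARY_OP * → 34 * 9 = 306
STORE_FAST u → u=306
LOAD_FAST i → push 2
LOAD_CONST → push 1
BINARY_OP + → 2 + 1 = 3
STORE_FAST i → i=3
LOAD_FAST i → push 3
LOAD_CONST → push 4
COMPARE_OP bool(<) → 3 vs 4 = True
POP_JUMP_IF_FALSE → pop True; no jump
LOAD_FAST_LOAD_FAST u,i → push 306,3
BINARY_OP - → 306 - 3 = 303
STORE_FAST u → u=303
LOAD_FAST b → push 34
LOAD_CONST → push 9
BINARY_OP * → 34 * 9 = 306
STORE_FAST u → u=306
LOAD_FAST i → push 3
LOAD_CONST → push 1
BINARY_OP + → 3 + 1 = 4
STORE_FAST i → i=4
LOAD_FAST i → push 4
LOAD_CONST → push 4
COMPARE_OP bool(<) → 4 vs 4 = False
POP_JUMP_IF_FALSE → pop False; jump
LOAD_FAST u → push 306
RETURN_VALUE → return 306.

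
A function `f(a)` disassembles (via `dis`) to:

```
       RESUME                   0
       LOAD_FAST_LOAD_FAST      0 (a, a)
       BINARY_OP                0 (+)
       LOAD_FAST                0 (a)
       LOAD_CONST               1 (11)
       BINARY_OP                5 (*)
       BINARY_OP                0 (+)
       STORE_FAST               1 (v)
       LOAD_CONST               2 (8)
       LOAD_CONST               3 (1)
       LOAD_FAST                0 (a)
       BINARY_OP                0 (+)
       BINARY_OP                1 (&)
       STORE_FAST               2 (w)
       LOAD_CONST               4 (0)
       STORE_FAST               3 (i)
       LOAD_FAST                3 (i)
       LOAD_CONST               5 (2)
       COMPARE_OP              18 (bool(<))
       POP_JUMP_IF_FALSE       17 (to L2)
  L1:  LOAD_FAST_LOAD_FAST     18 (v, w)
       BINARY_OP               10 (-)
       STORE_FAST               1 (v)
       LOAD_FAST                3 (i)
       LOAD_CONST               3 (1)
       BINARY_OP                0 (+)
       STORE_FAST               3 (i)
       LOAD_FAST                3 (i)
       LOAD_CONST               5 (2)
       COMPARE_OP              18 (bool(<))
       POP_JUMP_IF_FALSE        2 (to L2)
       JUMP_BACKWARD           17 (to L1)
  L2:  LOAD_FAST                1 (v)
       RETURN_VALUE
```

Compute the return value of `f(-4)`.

LOAD_FAST_LOAD_FAST a,a → push -4,-4. Stack: [-4, -4]
BINARY_OP + → -4 + -4 = -8. Stack: [-8]
LOAD_FAST a → push -4. Stack: [-8, -4]
LOAD_CONST → push 11. Stack: [-8, -4, 11]
BINARY_OP * → -4 * 11 = -44. Stack: [-8, -44]
BINARY_OP + → -8 + -44 = -52. Stack: [-52]
STORE_FAST v → v=-52. Stack: []
LOAD_CONST → push 8. Stack: [8]
LOAD_CONST → push 1. Stack: [8, 1]
LOAD_FAST a → push -4. Stack: [8, 1, -4]
BINARY_OP + → 1 + -4 = -3. Stack: [8, -3]
BINARY_OP & → 8 & -3 = 8. Stack: [8]
STORE_FAST w → w=8. Stack: []
LOAD_CONST → push 0. Stack: [0]
STORE_FAST i → i=0. Stack: []
LOAD_FAST i → push 0. Stack: [0]
LOAD_CONST → push 2. Stack: [0, 2]
COMPARE_OP bool(<) → 0 vs 2 = True. Stack: [True]
POP_JUMP_IF_FALSE → pop True; no jump. Stack: []
LOAD_FAST_LOAD_FAST v,w → push -52,8. Stack: [-52, 8]
BINARY_OP - → -52 - 8 = -60. Stack: [-60]
STORE_FAST v → v=-60. Stack: []
LOAD_FAST i → push 0. Stack: [0]
LOAD_CONST → push 1. Stack: [0, 1]
BINARY_OP + → 0 + 1 = 1. Stack: [1]
STORE_FAST i → i=1. Stack: []
LOAD_FAST i → push 1. Stack: [1]
LOAD_CONST → push 2. Stack: [1, 2]
COMPARE_OP bool(<) → 1 vs 2 = True. Stack: [True]
POP_JUMP_IF_FALSE → pop True; no jump. Stack: []
LOAD_FAST_LOAD_FAST v,w → push -60,8. Stack: [-60, 8]
BINARY_OP - → -60 - 8 = -68. Stack: [-68]
STORE_FAST v → v=-68. Stack: []
LOAD_FAST i → push 1. Stack: [1]
LOAD_CONST → push 1. Stack: [1, 1]
BINARY_OP + → 1 + 1 = 2. Stack: [2]
STORE_FAST i → i=2. Stack: []
LOAD_FAST i → push 2. Stack: [2]
LOAD_CONST → push 2. Stack: [2, 2]
COMPARE_OP bool(<) → 2 vs 2 = False. Stack: [False]
POP_JUMP_IF_FALSE → pop False; jump. Stack: []
LOAD_FAST v → push -68. Stack: [-68]
RETURN_VALUE → return -68.

-68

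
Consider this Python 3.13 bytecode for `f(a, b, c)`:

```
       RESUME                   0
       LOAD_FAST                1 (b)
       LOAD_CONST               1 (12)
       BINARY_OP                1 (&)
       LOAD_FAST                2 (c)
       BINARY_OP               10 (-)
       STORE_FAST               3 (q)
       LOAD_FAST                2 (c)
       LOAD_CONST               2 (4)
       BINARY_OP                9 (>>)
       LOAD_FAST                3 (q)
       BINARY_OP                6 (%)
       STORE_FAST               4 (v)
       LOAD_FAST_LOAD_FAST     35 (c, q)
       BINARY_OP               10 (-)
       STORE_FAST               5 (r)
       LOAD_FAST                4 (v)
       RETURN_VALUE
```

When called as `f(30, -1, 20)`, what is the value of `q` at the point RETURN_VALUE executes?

LOAD_FAST b → push -1. Stack: [-1]
LOAD_CONST → push 12. Stack: [-1, 12]
BINARY_OP & → -1 & 12 = 12. Stack: [12]
LOAD_FAST c → push 20. Stack: [12, 20]
BINARY_OP - → 12 - 20 = -8. Stack: [-8]
STORE_FAST q → q=-8. Stack: []
LOAD_FAST c → push 20. Stack: [20]
LOAD_CONST → push 4. Stack: [20, 4]
BINARY_OP >> → 20 >> 4 = 1. Stack: [1]
LOAD_FAST q → push -8. Stack: [1, -8]
BINARY_OP % → 1 % -8 = -7. Stack: [-7]
STORE_FAST v → v=-7. Stack: []
LOAD_FAST_LOAD_FAST c,q → push 20,-8. Stack: [20, -8]
BINARY_OP - → 20 - -8 = 28. Stack: [28]
STORE_FAST r → r=28. Stack: []
LOAD_FAST v → push -7. Stack: [-7]
RETURN_VALUE → return -7.

-8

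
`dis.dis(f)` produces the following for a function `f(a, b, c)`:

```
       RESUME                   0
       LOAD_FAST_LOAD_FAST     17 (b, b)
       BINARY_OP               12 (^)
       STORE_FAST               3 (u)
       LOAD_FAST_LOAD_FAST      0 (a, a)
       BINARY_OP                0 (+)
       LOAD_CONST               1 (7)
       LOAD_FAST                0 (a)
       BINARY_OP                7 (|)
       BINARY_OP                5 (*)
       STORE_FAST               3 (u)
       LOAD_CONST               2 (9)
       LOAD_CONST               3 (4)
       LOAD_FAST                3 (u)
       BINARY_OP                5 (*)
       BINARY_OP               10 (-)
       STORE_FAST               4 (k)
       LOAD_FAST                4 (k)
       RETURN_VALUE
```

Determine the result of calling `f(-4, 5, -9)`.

LOAD_FAST_LOAD_FAST b,b → push 5,5. Stack: [5, 5]
BINARY_OP ^ → 5 ^ 5 = 0. Stack: [0]
STORE_FAST u → u=0. Stack: []
LOAD_FAST_LOAD_FAST a,a → push -4,-4. Stack: [-4, -4]
BINARY_OP + → -4 + -4 = -8. Stack: [-8]
LOAD_CONST → push 7. Stack: [-8, 7]
LOAD_FAST a → push -4. Stack: [-8, 7, -4]
BINARY_OP | → 7 | -4 = -1. Stack: [-8, -1]
BINARY_OP * → -8 * -1 = 8. Stack: [8]
STORE_FAST u → u=8. Stack: []
LOAD_CONST → push 9. Stack: [9]
LOAD_CONST → push 4. Stack: [9, 4]
LOAD_FAST u → push 8. Stack: [9, 4, 8]
BINARY_OP * → 4 * 8 = 32. Stack: [9, 32]
BINARY_OP - → 9 - 32 = -23. Stack: [-23]
STORE_FAST k → k=-23. Stack: []
LOAD_FAST k → push -23. Stack: [-23]
RETURN_VALUE → return -23.

-23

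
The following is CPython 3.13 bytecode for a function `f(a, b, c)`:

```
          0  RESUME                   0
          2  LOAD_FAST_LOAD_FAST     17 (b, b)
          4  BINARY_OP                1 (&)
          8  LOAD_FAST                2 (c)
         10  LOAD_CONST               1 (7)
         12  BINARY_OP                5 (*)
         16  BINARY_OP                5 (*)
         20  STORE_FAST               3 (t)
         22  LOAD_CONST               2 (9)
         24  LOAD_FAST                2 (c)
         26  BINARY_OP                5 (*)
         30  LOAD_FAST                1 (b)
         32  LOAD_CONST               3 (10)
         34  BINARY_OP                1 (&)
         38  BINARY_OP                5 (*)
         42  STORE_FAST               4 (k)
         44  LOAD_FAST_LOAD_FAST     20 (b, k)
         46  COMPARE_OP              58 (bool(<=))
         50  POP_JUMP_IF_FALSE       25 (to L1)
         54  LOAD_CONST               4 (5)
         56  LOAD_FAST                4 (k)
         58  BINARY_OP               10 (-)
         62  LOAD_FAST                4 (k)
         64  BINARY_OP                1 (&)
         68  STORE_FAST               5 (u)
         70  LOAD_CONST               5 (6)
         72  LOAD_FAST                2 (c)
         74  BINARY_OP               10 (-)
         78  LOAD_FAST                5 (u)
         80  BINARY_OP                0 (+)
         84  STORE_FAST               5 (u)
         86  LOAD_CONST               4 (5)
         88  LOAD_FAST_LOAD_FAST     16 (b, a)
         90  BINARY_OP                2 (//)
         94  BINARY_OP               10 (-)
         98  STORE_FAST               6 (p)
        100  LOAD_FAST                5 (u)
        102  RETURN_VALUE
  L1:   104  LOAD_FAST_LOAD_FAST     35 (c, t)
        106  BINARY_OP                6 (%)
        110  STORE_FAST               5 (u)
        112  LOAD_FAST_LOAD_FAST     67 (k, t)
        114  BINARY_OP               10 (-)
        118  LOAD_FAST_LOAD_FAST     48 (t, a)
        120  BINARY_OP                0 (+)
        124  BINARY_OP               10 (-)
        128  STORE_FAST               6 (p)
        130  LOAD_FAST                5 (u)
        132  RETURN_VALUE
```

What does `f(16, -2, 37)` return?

227

LOAD_FAST_LOAD_FAST b,b → push -2,-2. Stack: [-2, -2]
BINARY_OP & → -2 & -2 = -2. Stack: [-2]
LOAD_FAST c → push 37. Stack: [-2, 37]
LOAD_CONST → push 7. Stack: [-2, 37, 7]
BINARY_OP * → 37 * 7 = 259. Stack: [-2, 259]
BINARY_OP * → -2 * 259 = -518. Stack: [-518]
STORE_FAST t → t=-518. Stack: []
LOAD_CONST → push 9. Stack: [9]
LOAD_FAST c → push 37. Stack: [9, 37]
BINARY_OP * → 9 * 37 = 333. Stack: [333]
LOAD_FAST b → push -2. Stack: [333, -2]
LOAD_CONST → push 10. Stack: [333, -2, 10]
BINARY_OP & → -2 & 10 = 10. Stack: [333, 10]
BINARY_OP * → 333 * 10 = 3330. Stack: [3330]
STORE_FAST k → k=3330. Stack: []
LOAD_FAST_LOAD_FAST b,k → push -2,3330. Stack: [-2, 3330]
COMPARE_OP bool(<=) → -2 vs 3330 = True. Stack: [True]
POP_JUMP_IF_FALSE → pop True; no jump. Stack: []
LOAD_CONST → push 5. Stack: [5]
LOAD_FAST k → push 3330. Stack: [5, 3330]
BINARY_OP - → 5 - 3330 = -3325. Stack: [-3325]
LOAD_FAST k → push 3330. Stack: [-3325, 3330]
BINARY_OP & → -3325 & 3330 = 258. Stack: [258]
STORE_FAST u → u=258. Stack: []
LOAD_CONST → push 6. Stack: [6]
LOAD_FAST c → push 37. Stack: [6, 37]
BINARY_OP - → 6 - 37 = -31. Stack: [-31]
LOAD_FAST u → push 258. Stack: [-31, 258]
BINARY_OP + → -31 + 258 = 227. Stack: [227]
STORE_FAST u → u=227. Stack: []
LOAD_CONST → push 5. Stack: [5]
LOAD_FAST_LOAD_FAST b,a → push -2,16. Stack: [5, -2, 16]
BINARY_OP // → -2 // 16 = -1. Stack: [5, -1]
BINARY_OP - → 5 - -1 = 6. Stack: [6]
STORE_FAST p → p=6. Stack: []
LOAD_FAST u → push 227. Stack: [227]
RETURN_VALUE → return 227.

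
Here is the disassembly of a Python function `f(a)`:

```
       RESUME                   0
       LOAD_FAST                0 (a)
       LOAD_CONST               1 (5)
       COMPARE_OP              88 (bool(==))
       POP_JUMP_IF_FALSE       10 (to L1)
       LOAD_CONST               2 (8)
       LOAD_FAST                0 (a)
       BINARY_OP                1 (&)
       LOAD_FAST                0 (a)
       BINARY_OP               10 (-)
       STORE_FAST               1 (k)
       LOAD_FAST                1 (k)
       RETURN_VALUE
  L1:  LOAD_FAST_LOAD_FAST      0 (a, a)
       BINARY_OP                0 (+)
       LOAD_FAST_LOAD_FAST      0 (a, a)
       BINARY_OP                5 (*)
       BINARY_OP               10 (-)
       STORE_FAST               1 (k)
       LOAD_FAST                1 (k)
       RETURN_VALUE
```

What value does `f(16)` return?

-224

LOAD_FAST a → push 16. Stack: [16]
LOAD_CONST → push 5. Stack: [16, 5]
COMPARE_OP bool(==) → 16 vs 5 = False. Stack: [False]
POP_JUMP_IF_FALSE → pop False; jump. Stack: []
LOAD_FAST_LOAD_FAST a,a → push 16,16. Stack: [16, 16]
BINARY_OP + → 16 + 16 = 32. Stack: [32]
LOAD_FAST_LOAD_FAST a,a → push 16,16. Stack: [32, 16, 16]
BINARY_OP * → 16 * 16 = 256. Stack: [32, 256]
BINARY_OP - → 32 - 256 = -224. Stack: [-224]
STORE_FAST k → k=-224. Stack: []
LOAD_FAST k → push -224. Stack: [-224]
RETURN_VALUE → return -224.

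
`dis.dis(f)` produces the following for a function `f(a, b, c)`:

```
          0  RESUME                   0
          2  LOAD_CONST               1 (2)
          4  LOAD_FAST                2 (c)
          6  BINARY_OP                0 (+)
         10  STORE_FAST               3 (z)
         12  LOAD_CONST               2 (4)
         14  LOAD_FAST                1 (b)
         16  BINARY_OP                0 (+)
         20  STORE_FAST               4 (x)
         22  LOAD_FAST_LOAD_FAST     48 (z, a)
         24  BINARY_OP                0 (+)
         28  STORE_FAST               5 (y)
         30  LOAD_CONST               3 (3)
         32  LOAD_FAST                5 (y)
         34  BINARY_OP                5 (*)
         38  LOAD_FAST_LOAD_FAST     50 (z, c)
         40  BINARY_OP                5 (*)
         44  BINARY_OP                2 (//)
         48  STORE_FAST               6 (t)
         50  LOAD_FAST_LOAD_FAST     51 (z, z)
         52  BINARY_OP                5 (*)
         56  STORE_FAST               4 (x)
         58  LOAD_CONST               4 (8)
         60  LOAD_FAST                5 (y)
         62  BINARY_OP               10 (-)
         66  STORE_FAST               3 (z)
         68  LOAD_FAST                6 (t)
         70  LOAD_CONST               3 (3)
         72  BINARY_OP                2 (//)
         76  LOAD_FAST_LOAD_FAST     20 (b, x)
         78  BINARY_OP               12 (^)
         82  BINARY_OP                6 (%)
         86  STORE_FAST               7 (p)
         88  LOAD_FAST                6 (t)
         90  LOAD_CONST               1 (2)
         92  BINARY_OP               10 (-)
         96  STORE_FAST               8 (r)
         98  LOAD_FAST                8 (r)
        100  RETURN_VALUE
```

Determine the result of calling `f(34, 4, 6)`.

0

LOAD_CONST → push 2. Stack: [2]
LOAD_FAST c → push 6. Stack: [2, 6]
BINARY_OP + → 2 + 6 = 8. Stack: [8]
STORE_FAST z → z=8. Stack: []
LOAD_CONST → push 4. Stack: [4]
LOAD_FAST b → push 4. Stack: [4, 4]
BINARY_OP + → 4 + 4 = 8. Stack: [8]
STORE_FAST x → x=8. Stack: []
LOAD_FAST_LOAD_FAST z,a → push 8,34. Stack: [8, 34]
BINARY_OP + → 8 + 34 = 42. Stack: [42]
STORE_FAST y → y=42. Stack: []
LOAD_CONST → push 3. Stack: [3]
LOAD_FAST y → push 42. Stack: [3, 42]
BINARY_OP * → 3 * 42 = 126. Stack: [126]
LOAD_FAST_LOAD_FAST z,c → push 8,6. Stack: [126, 8, 6]
BINARY_OP * → 8 * 6 = 48. Stack: [126, 48]
BINARY_OP // → 126 // 48 = 2. Stack: [2]
STORE_FAST t → t=2. Stack: []
LOAD_FAST_LOAD_FAST z,z → push 8,8. Stack: [8, 8]
BINARY_OP * → 8 * 8 = 64. Stack: [64]
STORE_FAST x → x=64. Stack: []
LOAD_CONST → push 8. Stack: [8]
LOAD_FAST y → push 42. Stack: [8, 42]
BINARY_OP - → 8 - 42 = -34. Stack: [-34]
STORE_FAST z → z=-34. Stack: []
LOAD_FAST t → push 2. Stack: [2]
LOAD_CONST → push 3. Stack: [2, 3]
BINARY_OP // → 2 // 3 = 0. Stack: [0]
LOAD_FAST_LOAD_FAST b,x → push 4,64. Stack: [0, 4, 64]
BINARY_OP ^ → 4 ^ 64 = 68. Stack: [0, 68]
BINARY_OP % → 0 % 68 = 0. Stack: [0]
STORE_FAST p → p=0. Stack: []
LOAD_FAST t → push 2. Stack: [2]
LOAD_CONST → push 2. Stack: [2, 2]
BINARY_OP - → 2 - 2 = 0. Stack: [0]
STORE_FAST r → r=0. Stack: []
LOAD_FAST r → push 0. Stack: [0]
RETURN_VALUE → return 0.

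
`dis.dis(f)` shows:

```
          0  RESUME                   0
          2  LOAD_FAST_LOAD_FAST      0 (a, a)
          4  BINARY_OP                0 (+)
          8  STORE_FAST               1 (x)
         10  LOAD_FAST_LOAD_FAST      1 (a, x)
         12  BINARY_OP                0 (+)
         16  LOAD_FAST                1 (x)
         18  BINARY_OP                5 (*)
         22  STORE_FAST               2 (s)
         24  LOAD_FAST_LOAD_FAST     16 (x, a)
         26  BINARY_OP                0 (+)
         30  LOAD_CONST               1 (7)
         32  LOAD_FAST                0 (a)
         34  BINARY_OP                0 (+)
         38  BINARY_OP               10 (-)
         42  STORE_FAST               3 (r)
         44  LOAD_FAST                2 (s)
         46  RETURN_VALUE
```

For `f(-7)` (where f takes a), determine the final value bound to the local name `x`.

LOAD_FAST_LOAD_FAST a,a → push -7,-7. Stack: [-7, -7]
BINARY_OP + → -7 + -7 = -14. Stack: [-14]
STORE_FAST x → x=-14. Stack: []
LOAD_FAST_LOAD_FAST a,x → push -7,-14. Stack: [-7, -14]
BINARY_OP + → -7 + -14 = -21. Stack: [-21]
LOAD_FAST x → push -14. Stack: [-21, -14]
BINARY_OP * → -21 * -14 = 294. Stack: [294]
STORE_FAST s → s=294. Stack: []
LOAD_FAST_LOAD_FAST x,a → push -14,-7. Stack: [-14, -7]
BINARY_OP + → -14 + -7 = -21. Stack: [-21]
LOAD_CONST → push 7. Stack: [-21, 7]
LOAD_FAST a → push -7. Stack: [-21, 7, -7]
BINARY_OP + → 7 + -7 = 0. Stack: [-21, 0]
BINARY_OP - → -21 - 0 = -21. Stack: [-21]
STORE_FAST r → r=-21. Stack: []
LOAD_FAST s → push 294. Stack: [294]
RETURN_VALUE → return 294.

-14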